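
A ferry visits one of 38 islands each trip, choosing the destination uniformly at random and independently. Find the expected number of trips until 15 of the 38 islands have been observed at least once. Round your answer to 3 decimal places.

Going from k to k+1 distinct takes a geometric number of trips with mean 38/(38-k).
Sum over k = 0,...,14: E = 38/38 + 38/37 + 38/36 + ... + 38/25 + 38/24 = 18.7572.

18.757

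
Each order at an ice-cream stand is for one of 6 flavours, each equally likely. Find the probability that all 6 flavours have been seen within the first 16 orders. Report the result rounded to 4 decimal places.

By inclusion–exclusion over which flavours are missing,
P(all seen) = Σ_{j=0}^{6} (-1)^j C(6,j)((6-j)/6)^16
= 1.00000 - 0.32453 + 0.02284 - 0.00031 + 0.00000 - 0.00000 + 0.00000
= 0.69800.

0.6980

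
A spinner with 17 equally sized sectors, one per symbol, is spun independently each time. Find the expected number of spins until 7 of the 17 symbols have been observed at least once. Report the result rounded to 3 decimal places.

8.680

With k distinct symbols already seen, the next new one arrives after an expected 17/(17-k) spins.
Sum over k = 0,...,6: E = 17/17 + 17/16 + 17/15 + ... + 17/12 + 17/11 = 8.6799.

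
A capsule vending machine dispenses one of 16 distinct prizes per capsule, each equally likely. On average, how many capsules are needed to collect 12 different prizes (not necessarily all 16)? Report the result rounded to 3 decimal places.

20.758

With k distinct prizes already seen, the next new one arrives after an expected 16/(16-k) capsules.
Sum over k = 0,...,11: E = 16/16 + 16/15 + 16/14 + ... + 16/6 + 16/5 = 20.7583.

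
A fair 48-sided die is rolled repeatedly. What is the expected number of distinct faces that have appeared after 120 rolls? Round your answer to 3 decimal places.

44.163

For each face, P(seen in 120 rolls) = 1 - (47/48)^120 = 0.9201.
By linearity of expectation, E[distinct seen] = 48·(1 - (47/48)^120) = 44.1626.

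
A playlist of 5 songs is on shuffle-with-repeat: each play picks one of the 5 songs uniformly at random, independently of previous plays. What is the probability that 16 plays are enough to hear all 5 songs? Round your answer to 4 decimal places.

0.8621

Let A_i be the event that song i is missing after 16 plays. By inclusion–exclusion on the A_i,
P(all seen) = Σ_{j=0}^{5} (-1)^j C(5,j)((5-j)/5)^16
= 1.00000 - 0.14074 + 0.00282 - 0.00000 + 0.00000 - 0.00000
= 0.86208.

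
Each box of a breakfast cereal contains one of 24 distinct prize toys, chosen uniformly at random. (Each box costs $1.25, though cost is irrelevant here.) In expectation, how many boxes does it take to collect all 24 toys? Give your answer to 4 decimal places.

90.6230

The wait to go from k to k+1 distinct toys is geometric with mean 24/(24-k).
E[T] = 24/24 + 24/23 + 24/22 + ... + 24/2 + 24/1 = 24·H_{24}.
H_{24} = 3.77596, so E[T] = 90.62300.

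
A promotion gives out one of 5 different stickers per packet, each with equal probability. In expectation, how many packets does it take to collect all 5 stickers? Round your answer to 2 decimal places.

11.42

The wait to go from k to k+1 distinct stickers is geometric with mean 5/(5-k).
E[T] = 5/5 + 5/4 + 5/3 + 5/2 + 5/1 = 5·H_{5}.
H_{5} = 2.283, so E[T] = 11.417.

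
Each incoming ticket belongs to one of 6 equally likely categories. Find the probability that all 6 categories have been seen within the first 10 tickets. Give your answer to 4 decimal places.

Let A_i be the event that category i is missing after 10 tickets. By inclusion–exclusion on the A_i,
P(all seen) = Σ_{j=0}^{6} (-1)^j C(6,j)((6-j)/6)^10
= 1.00000 - 0.96903 + 0.26012 - 0.01953 + 0.00025 - 0.00000 + 0.00000
= 0.27181.

0.2718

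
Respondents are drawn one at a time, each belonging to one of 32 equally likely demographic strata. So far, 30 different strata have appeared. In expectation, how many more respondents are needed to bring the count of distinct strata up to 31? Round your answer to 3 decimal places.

With k distinct strata already seen, the next new one takes an expected 32/(32-k) respondents.
Only the k = 30 term is needed: E = 32/2 = 16.0000.

16.000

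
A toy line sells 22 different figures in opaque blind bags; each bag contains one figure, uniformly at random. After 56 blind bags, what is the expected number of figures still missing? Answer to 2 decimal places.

1.63

For each figure, P(unseen after 56) = (21/22)^56 = 0.074.
By linearity of expectation, E[unseen] = 22·(21/22)^56 = 1.626.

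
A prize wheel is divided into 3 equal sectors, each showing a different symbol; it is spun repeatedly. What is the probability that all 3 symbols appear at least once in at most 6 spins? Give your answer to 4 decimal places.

By inclusion–exclusion over which symbols are missing,
P(all seen) = Σ_{j=0}^{3} (-1)^j C(3,j)((3-j)/3)^6
= 1.00000 - 0.26337 + 0.00412 - 0.00000
= 0.74074.

0.7407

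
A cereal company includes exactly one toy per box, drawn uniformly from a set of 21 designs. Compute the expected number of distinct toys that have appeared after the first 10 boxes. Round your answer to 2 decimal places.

8.11

For each toy, P(seen in 10 boxes) = 1 - (20/21)^10 = 0.386.
By linearity of expectation, E[distinct seen] = 21·(1 - (20/21)^10) = 8.108.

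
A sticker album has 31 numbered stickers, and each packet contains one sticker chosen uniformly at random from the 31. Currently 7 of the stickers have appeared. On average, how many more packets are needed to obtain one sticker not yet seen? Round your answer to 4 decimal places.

Each packet yields a new sticker with probability (31-7)/31 = 24/31, so the wait is geometric with mean 31/24.
E = 31/24 = 1.29167.

1.2917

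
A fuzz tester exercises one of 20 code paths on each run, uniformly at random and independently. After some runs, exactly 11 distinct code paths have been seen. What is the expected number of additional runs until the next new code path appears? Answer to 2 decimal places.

Each run yields a new code path with probability (20-11)/20 = 9/20, so the wait is geometric with mean 20/9.
E = 20/9 = 2.222.

2.22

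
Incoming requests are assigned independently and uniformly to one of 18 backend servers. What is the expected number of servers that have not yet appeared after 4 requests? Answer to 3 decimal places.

For each server, P(unseen after 4) = (17/18)^4 = 0.7956.
By linearity of expectation, E[unseen] = 18·(17/18)^4 = 14.3212.

14.321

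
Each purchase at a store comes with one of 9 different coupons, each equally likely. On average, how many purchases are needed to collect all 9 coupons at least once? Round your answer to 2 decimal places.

After k distinct coupons have appeared, the next purchase gives a new one with probability (9-k)/9, so the expected wait for the (k+1)-th is 9/(9-k).
E[T] = 9/9 + 9/8 + 9/7 + ... + 9/2 + 9/1 = 9·H_{9}.
H_{9} = 2.829, so E[T] = 25.461.

25.46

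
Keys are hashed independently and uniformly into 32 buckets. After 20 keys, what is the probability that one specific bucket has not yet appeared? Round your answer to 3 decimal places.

0.530

On each key the fixed bucket fails to appear with probability 31/32.
P(still missing after 20) = (31/32)^20 = 0.5299.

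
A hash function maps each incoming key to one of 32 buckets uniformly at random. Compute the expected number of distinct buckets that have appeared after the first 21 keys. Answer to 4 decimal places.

15.5716

For each bucket, P(seen in 21 keys) = 1 - (31/32)^21 = 0.48661.
By linearity of expectation, E[distinct seen] = 32·(1 - (31/32)^21) = 15.57157.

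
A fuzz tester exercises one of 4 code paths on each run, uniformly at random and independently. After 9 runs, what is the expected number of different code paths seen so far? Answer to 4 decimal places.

3.6997

For each code path, P(seen in 9 runs) = 1 - (3/4)^9 = 0.92492.
By linearity of expectation, E[distinct seen] = 4·(1 - (3/4)^9) = 3.69966.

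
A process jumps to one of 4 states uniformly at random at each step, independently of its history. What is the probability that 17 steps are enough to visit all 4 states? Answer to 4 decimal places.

By inclusion–exclusion over which states are missing,
P(all seen) = Σ_{j=0}^{4} (-1)^j C(4,j)((4-j)/4)^17
= 1.00000 - 0.03007 + 0.00005 - 0.00000 + 0.00000
= 0.96998.

0.9700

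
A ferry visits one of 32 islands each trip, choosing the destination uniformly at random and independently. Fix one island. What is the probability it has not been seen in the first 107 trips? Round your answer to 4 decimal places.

0.0335

On each trip the fixed island fails to appear with probability 31/32.
P(still missing after 107) = (31/32)^107 = 0.03347.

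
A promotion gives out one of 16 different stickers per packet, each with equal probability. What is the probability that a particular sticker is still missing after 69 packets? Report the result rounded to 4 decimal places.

0.0116

Each packet misses the fixed sticker with probability (16-1)/16 = 15/16, independently.
P(still missing after 69) = (15/16)^69 = 0.01164.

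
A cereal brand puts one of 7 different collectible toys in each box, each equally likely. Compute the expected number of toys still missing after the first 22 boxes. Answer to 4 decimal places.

For each toy, P(unseen after 22) = (6/7)^22 = 0.03366.
By linearity of expectation, E[unseen] = 7·(6/7)^22 = 0.23565.

0.2357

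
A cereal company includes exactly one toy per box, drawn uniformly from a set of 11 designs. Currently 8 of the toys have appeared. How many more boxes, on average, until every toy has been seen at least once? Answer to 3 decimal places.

The wait to go from k to k+1 distinct toys is geometric with mean 11/(11-k).
Sum over k = 8,...,10: E = 11/3 + 11/2 + 11/1 = 20.1667.

20.167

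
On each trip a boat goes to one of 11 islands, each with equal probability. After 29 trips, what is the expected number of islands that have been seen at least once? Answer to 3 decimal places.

10.307

For each island, P(seen in 29 trips) = 1 - (10/11)^29 = 0.9370.
By linearity of expectation, E[distinct seen] = 11·(1 - (10/11)^29) = 10.3066.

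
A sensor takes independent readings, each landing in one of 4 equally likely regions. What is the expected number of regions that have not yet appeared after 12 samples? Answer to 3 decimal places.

0.127

For each region, P(unseen after 12) = (3/4)^12 = 0.0317.
By linearity of expectation, E[unseen] = 4·(3/4)^12 = 0.1267.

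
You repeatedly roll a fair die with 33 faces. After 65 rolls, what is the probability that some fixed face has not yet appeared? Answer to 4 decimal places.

0.1353

Each roll misses the fixed face with probability (33-1)/33 = 32/33, independently.
P(still missing after 65) = (32/33)^65 = 0.13531.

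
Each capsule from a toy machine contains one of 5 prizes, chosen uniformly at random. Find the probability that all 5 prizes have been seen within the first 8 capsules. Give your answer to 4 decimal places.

Let A_i be the event that prize i is missing after 8 capsules. By inclusion–exclusion on the A_i,
P(all seen) = Σ_{j=0}^{5} (-1)^j C(5,j)((5-j)/5)^8
= 1.00000 - 0.83886 + 0.16796 - 0.00655 + 0.00001 - 0.00000
= 0.32256.

0.3226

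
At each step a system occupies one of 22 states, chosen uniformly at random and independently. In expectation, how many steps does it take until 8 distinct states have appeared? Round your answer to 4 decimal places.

With k distinct states already seen, the next new one arrives after an expected 22/(22-k) steps.
Sum over k = 0,...,7: E = 22/22 + 22/21 + 22/20 + ... + 22/16 + 22/15 = 9.66352.

9.6635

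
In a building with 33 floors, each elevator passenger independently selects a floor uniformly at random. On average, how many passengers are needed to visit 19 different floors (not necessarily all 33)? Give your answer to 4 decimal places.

27.6288

Going from k to k+1 distinct takes a geometric number of passengers with mean 33/(33-k).
Sum over k = 0,...,18: E = 33/33 + 33/32 + 33/31 + ... + 33/16 + 33/15 = 27.62878.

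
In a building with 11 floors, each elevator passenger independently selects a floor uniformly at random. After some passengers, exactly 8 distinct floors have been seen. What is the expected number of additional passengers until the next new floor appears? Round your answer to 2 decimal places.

The number of passengers until the next new floor is geometric with success probability 3/11, so its mean is 11/3.
E = 11/3 = 3.667.

3.67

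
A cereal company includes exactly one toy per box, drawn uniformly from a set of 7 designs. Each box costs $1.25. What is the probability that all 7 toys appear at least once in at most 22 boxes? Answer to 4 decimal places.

0.7770

By inclusion–exclusion over which toys are missing,
P(all seen) = Σ_{j=0}^{7} (-1)^j C(7,j)((7-j)/7)^22
= 1.00000 - 0.23565 + 0.01281 - 0.00016 + 0.00000 - 0.00000 + 0.00000 - 0.00000
= 0.77700.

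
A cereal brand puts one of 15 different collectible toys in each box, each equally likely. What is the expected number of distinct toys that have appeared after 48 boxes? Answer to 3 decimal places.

For each toy, P(seen in 48 boxes) = 1 - (14/15)^48 = 0.9635.
By linearity of expectation, E[distinct seen] = 15·(1 - (14/15)^48) = 14.4532.

14.453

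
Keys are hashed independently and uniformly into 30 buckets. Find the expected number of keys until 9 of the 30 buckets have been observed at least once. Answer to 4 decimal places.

10.4889

With k distinct buckets already seen, the next new one arrives after an expected 30/(30-k) keys.
Sum over k = 0,...,8: E = 30/30 + 30/29 + 30/28 + ... + 30/23 + 30/22 = 10.48885.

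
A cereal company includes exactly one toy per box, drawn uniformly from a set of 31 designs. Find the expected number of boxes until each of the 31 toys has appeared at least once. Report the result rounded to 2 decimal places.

After k distinct toys have appeared, the next box gives a new one with probability (31-k)/31, so the expected wait for the (k+1)-th is 31/(31-k).
E[T] = 31/31 + 31/30 + 31/29 + ... + 31/2 + 31/1 = 31·H_{31}.
H_{31} = 4.027, so E[T] = 124.845.

124.84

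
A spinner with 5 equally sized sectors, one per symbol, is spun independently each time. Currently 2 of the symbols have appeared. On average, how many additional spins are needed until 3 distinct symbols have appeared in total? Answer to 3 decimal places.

The wait to go from k to k+1 distinct symbols is geometric with mean 5/(5-k).
Only the k = 2 term is needed: E = 5/3 = 1.6667.

1.667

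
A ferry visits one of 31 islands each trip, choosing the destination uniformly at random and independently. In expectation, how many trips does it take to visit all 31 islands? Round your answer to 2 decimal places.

124.84

The wait to go from k to k+1 distinct islands is geometric with mean 31/(31-k).
E[T] = 31/31 + 31/30 + 31/29 + ... + 31/2 + 31/1 = 31·H_{31}.
H_{31} = 4.027, so E[T] = 124.845.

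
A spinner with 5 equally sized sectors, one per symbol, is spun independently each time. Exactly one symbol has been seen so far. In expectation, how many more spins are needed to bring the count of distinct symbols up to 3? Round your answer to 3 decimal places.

From k distinct to k+1 distinct takes on average 5/(5-k) spins.
Sum over k = 1,...,2: E = 5/4 + 5/3 = 2.9167.

2.917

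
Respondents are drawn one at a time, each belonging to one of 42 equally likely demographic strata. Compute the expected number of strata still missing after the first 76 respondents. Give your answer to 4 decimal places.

For each stratum, P(unseen after 76) = (41/42)^76 = 0.16019.
By linearity of expectation, E[unseen] = 42·(41/42)^76 = 6.72785.

6.7279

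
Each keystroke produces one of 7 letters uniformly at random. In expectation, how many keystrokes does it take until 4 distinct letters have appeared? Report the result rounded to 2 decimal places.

Going from k to k+1 distinct takes a geometric number of keystrokes with mean 7/(7-k).
Sum over k = 0,...,3: E = 7/7 + 7/6 + 7/5 + 7/4 = 5.317.

5.32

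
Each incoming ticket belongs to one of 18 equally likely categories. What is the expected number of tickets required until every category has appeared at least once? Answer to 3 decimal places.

62.912

Split into phases: going from k distinct to k+1 distinct takes on average 18/(18-k) tickets.
E[T] = 18/18 + 18/17 + 18/16 + ... + 18/2 + 18/1 = 18·H_{18}.
H_{18} = 3.4951, so E[T] = 62.9119.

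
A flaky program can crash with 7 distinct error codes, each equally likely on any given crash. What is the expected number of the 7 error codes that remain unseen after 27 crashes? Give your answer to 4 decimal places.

For each error code, P(unseen after 27) = (6/7)^27 = 0.01558.
By linearity of expectation, E[unseen] = 7·(6/7)^27 = 0.10903.

0.1090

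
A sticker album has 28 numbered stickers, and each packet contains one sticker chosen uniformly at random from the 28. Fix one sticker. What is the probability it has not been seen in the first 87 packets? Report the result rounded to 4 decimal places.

On each packet the fixed sticker fails to appear with probability 27/28.
P(still missing after 87) = (27/28)^87 = 0.04226.

0.0423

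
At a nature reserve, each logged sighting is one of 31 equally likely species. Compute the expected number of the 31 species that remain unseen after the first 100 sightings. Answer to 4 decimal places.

For each species, P(unseen after 100) = (30/31)^100 = 0.03767.
By linearity of expectation, E[unseen] = 31·(30/31)^100 = 1.16766.

1.1677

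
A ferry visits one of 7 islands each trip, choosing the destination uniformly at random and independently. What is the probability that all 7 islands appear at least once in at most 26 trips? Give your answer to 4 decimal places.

0.8761

Let A_i be the event that island i is missing after 26 trips. By inclusion–exclusion on the A_i,
P(all seen) = Σ_{j=0}^{7} (-1)^j C(7,j)((7-j)/7)^26
= 1.00000 - 0.12720 + 0.00333 - 0.00002 + 0.00000 - 0.00000 + 0.00000 - 0.00000
= 0.87612.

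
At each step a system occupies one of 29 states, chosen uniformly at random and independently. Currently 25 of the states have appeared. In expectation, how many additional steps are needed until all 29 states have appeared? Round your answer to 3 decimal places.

From k distinct to k+1 distinct takes on average 29/(29-k) steps.
Sum over k = 25,...,28: E = 29/4 + 29/3 + 29/2 + 29/1 = 60.4167.

60.417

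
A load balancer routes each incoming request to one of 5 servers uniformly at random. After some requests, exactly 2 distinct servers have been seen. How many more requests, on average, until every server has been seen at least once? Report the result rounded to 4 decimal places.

9.1667

With k distinct servers already seen, the next new one takes an expected 5/(5-k) requests.
Sum over k = 2,...,4: E = 5/3 + 5/2 + 5/1 = 9.16667.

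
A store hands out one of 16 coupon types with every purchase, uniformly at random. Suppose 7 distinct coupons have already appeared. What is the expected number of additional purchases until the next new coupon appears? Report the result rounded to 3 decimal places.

Each purchase yields a new coupon with probability (16-7)/16 = 9/16, so the wait is geometric with mean 16/9.
E = 16/9 = 1.7778.

1.778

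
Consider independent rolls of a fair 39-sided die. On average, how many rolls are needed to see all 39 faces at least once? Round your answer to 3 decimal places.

165.888

The wait to go from k to k+1 distinct faces is geometric with mean 39/(39-k).
E[T] = 39/39 + 39/38 + 39/37 + ... + 39/2 + 39/1 = 39·H_{39}.
H_{39} = 4.2535, so E[T] = 165.8882.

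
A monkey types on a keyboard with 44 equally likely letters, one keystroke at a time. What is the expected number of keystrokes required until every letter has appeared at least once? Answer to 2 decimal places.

Split into phases: going from k distinct to k+1 distinct takes on average 44/(44-k) keystrokes.
E[T] = 44/44 + 44/43 + 44/42 + ... + 44/2 + 44/1 = 44·H_{44}.
H_{44} = 4.373, so E[T] = 192.400.

192.40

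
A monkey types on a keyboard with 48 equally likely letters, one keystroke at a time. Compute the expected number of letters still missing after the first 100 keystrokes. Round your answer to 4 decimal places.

For each letter, P(unseen after 100) = (47/48)^100 = 0.12180.
By linearity of expectation, E[unseen] = 48·(47/48)^100 = 5.84660.

5.8466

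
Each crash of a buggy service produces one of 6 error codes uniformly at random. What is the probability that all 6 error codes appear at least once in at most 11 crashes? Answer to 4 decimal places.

0.3562

Let A_i be the event that error code i is missing after 11 crashes. By inclusion–exclusion on the A_i,
P(all seen) = Σ_{j=0}^{6} (-1)^j C(6,j)((6-j)/6)^11
= 1.00000 - 0.80753 + 0.17342 - 0.00977 + 0.00008 - 0.00000 + 0.00000
= 0.35621.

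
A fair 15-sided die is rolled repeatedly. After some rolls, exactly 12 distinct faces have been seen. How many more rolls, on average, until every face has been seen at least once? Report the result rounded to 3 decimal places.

27.500

The wait to go from k to k+1 distinct faces is geometric with mean 15/(15-k).
Sum over k = 12,...,14: E = 15/3 + 15/2 + 15/1 = 27.5000.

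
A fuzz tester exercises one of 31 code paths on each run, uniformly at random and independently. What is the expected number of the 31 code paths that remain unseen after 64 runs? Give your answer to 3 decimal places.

3.802

For each code path, P(unseen after 64) = (30/31)^64 = 0.1226.
By linearity of expectation, E[unseen] = 31·(30/31)^64 = 3.8017.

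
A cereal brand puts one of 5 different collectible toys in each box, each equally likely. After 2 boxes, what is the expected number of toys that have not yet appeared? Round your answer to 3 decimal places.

For each toy, P(unseen after 2) = (4/5)^2 = 0.6400.
By linearity of expectation, E[unseen] = 5·(4/5)^2 = 3.2000.

3.200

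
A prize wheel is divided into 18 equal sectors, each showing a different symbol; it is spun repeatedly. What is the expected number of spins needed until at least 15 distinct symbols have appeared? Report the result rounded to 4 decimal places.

With k distinct symbols already seen, the next new one arrives after an expected 18/(18-k) spins.
Sum over k = 0,...,14: E = 18/18 + 18/17 + 18/16 + ... + 18/5 + 18/4 = 29.91195.

29.9119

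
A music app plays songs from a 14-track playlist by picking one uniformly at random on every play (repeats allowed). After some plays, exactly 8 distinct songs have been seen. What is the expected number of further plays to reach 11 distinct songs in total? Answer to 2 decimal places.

From k distinct to k+1 distinct takes on average 14/(14-k) plays.
Sum over k = 8,...,10: E = 14/6 + 14/5 + 14/4 = 8.633.

8.63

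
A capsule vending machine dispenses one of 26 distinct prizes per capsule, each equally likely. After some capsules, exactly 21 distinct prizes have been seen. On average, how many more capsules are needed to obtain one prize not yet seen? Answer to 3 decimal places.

The number of capsules until the next new prize is geometric with success probability 5/26, so its mean is 26/5.
E = 26/5 = 5.2000.

5.200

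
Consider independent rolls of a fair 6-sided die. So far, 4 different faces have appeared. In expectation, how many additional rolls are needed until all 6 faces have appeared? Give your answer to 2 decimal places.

With k distinct faces already seen, the next new one takes an expected 6/(6-k) rolls.
Sum over k = 4,...,5: E = 6/2 + 6/1 = 9.000.

9.00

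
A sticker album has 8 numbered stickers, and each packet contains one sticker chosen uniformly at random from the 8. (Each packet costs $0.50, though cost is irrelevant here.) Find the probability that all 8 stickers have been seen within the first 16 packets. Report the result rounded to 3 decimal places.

0.307

By inclusion–exclusion over which stickers are missing,
P(all seen) = Σ_{j=0}^{8} (-1)^j C(8,j)((8-j)/8)^16
= 1.0000 - 0.9445 + 0.2806 - 0.0304 + 0.0011 - 0.0000 + 0.0000 - 0.0000 + 0.0000
= 0.3068.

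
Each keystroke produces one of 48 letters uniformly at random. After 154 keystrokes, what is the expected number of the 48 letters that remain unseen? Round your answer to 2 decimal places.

1.88

For each letter, P(unseen after 154) = (47/48)^154 = 0.039.
By linearity of expectation, E[unseen] = 48·(47/48)^154 = 1.876.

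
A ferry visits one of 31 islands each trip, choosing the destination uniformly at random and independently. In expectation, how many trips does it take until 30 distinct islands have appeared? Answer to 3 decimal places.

With k distinct islands already seen, the next new one arrives after an expected 31/(31-k) trips.
Sum over k = 0,...,29: E = 31/31 + 31/30 + 31/29 + ... + 31/3 + 31/2 = 93.8446.

93.845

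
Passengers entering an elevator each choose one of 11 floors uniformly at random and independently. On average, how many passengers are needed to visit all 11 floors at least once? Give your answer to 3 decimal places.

33.219

Split into phases: going from k distinct to k+1 distinct takes on average 11/(11-k) passengers.
E[T] = 11/11 + 11/10 + 11/9 + ... + 11/2 + 11/1 = 11·H_{11}.
H_{11} = 3.0199, so E[T] = 33.2187.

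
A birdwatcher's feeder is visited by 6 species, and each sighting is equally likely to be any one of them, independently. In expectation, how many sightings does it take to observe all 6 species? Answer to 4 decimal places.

The wait to go from k to k+1 distinct species is geometric with mean 6/(6-k).
E[T] = 6/6 + 6/5 + 6/4 + 6/3 + 6/2 + 6/1 = 6·H_{6}.
H_{6} = 2.45000, so E[T] = 14.70000.

14.7000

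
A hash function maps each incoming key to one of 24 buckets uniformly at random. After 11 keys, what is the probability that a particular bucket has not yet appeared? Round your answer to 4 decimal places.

0.6262

Each key misses the fixed bucket with probability (24-1)/24 = 23/24, independently.
P(still missing after 11) = (23/24)^11 = 0.62616.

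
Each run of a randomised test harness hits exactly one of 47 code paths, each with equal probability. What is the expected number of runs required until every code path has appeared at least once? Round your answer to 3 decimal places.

After k distinct code paths have appeared, the next run gives a new one with probability (47-k)/47, so the expected wait for the (k+1)-th is 47/(47-k).
E[T] = 47/47 + 47/46 + 47/45 + ... + 47/2 + 47/1 = 47·H_{47}.
H_{47} = 4.4380, so E[T] = 208.5843.

208.584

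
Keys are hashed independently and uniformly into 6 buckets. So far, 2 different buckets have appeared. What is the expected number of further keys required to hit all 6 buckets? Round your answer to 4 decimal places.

With k distinct buckets already seen, the next new one takes an expected 6/(6-k) keys.
Sum over k = 2,...,5: E = 6/4 + 6/3 + 6/2 + 6/1 = 12.50000.

12.5000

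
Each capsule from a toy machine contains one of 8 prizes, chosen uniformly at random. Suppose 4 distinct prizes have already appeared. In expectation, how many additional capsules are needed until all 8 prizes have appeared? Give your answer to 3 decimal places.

16.667

The wait to go from k to k+1 distinct prizes is geometric with mean 8/(8-k).
Sum over k = 4,...,7: E = 8/4 + 8/3 + 8/2 + 8/1 = 16.6667.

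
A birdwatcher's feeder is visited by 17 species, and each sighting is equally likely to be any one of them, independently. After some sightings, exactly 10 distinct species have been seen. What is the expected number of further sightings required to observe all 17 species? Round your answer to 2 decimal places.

From k distinct to k+1 distinct takes on average 17/(17-k) sightings.
Sum over k = 10,...,16: E = 17/7 + 17/6 + 17/5 + ... + 17/2 + 17/1 = 44.079.

44.08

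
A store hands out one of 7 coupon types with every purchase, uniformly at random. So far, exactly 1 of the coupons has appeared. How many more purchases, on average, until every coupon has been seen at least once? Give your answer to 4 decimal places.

With k distinct coupons already seen, the next new one takes an expected 7/(7-k) purchases.
Sum over k = 1,...,6: E = 7/6 + 7/5 + 7/4 + 7/3 + 7/2 + 7/1 = 17.15000.

17.1500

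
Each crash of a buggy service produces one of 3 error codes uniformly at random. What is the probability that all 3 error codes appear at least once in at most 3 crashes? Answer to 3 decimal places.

0.222

Let A_i be the event that error code i is missing after 3 crashes. By inclusion–exclusion on the A_i,
P(all seen) = Σ_{j=0}^{3} (-1)^j C(3,j)((3-j)/3)^3
= 1.0000 - 0.8889 + 0.1111 - 0.0000
= 0.2222.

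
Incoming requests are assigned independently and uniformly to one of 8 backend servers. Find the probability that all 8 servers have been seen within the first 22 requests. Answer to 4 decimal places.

0.6243

By inclusion–exclusion over which servers are missing,
P(all seen) = Σ_{j=0}^{8} (-1)^j C(8,j)((8-j)/8)^22
= 1.00000 - 0.42390 + 0.04995 - 0.00181 + 0.00002 - 0.00000 + 0.00000 - 0.00000 + 0.00000
= 0.62425.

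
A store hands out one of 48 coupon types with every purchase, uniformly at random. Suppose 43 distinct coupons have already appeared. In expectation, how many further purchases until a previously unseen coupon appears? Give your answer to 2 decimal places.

9.60

The number of purchases until the next new coupon is geometric with success probability 5/48, so its mean is 48/5.
E = 48/5 = 9.600.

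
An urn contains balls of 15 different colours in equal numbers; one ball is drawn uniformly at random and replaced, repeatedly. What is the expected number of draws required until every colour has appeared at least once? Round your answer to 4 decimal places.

49.7734

After k distinct colours have appeared, the next draw gives a new one with probability (15-k)/15, so the expected wait for the (k+1)-th is 15/(15-k).
E[T] = 15/15 + 15/14 + 15/13 + ... + 15/2 + 15/1 = 15·H_{15}.
H_{15} = 3.31823, so E[T] = 49.77343.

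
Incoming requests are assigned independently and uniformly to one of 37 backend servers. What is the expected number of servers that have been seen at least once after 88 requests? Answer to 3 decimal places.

33.681

For each server, P(seen in 88 requests) = 1 - (36/37)^88 = 0.9103.
By linearity of expectation, E[distinct seen] = 37·(1 - (36/37)^88) = 33.6805.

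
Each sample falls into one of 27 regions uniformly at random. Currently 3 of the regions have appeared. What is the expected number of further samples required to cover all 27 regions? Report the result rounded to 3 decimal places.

101.951

The wait to go from k to k+1 distinct regions is geometric with mean 27/(27-k).
Sum over k = 3,...,26: E = 27/24 + 27/23 + 27/22 + ... + 27/2 + 27/1 = 101.9509.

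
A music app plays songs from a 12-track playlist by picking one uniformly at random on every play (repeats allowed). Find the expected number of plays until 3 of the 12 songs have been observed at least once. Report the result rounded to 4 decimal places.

Going from k to k+1 distinct takes a geometric number of plays with mean 12/(12-k).
Sum over k = 0,...,2: E = 12/12 + 12/11 + 12/10 = 3.29091.

3.2909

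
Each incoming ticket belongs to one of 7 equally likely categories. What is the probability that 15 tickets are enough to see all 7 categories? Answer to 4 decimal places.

By inclusion–exclusion over which categories are missing,
P(all seen) = Σ_{j=0}^{7} (-1)^j C(7,j)((7-j)/7)^15
= 1.00000 - 0.69326 + 0.13499 - 0.00792 + 0.00011 - 0.00000 + 0.00000 - 0.00000
= 0.43392.

0.4339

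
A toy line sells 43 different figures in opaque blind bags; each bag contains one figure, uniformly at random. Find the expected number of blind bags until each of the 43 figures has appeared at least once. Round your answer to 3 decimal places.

187.050

After k distinct figures have appeared, the next blind bag gives a new one with probability (43-k)/43, so the expected wait for the (k+1)-th is 43/(43-k).
E[T] = 43/43 + 43/42 + 43/41 + ... + 43/2 + 43/1 = 43·H_{43}.
H_{43} = 4.3500, so E[T] = 187.0499.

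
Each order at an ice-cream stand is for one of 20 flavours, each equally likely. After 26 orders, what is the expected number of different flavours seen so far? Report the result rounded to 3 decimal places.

14.730

For each flavour, P(seen in 26 orders) = 1 - (19/20)^26 = 0.7365.
By linearity of expectation, E[distinct seen] = 20·(1 - (19/20)^26) = 14.7296.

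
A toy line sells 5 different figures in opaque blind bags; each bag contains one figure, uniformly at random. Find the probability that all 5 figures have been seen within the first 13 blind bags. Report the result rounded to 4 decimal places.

0.7381

By inclusion–exclusion over which figures are missing,
P(all seen) = Σ_{j=0}^{5} (-1)^j C(5,j)((5-j)/5)^13
= 1.00000 - 0.27488 + 0.01306 - 0.00007 + 0.00000 - 0.00000
= 0.73812.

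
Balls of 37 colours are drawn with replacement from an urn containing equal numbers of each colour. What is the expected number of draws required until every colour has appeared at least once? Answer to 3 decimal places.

155.459

The wait to go from k to k+1 distinct colours is geometric with mean 37/(37-k).
E[T] = 37/37 + 37/36 + 37/35 + ... + 37/2 + 37/1 = 37·H_{37}.
H_{37} = 4.2016, so E[T] = 155.4587.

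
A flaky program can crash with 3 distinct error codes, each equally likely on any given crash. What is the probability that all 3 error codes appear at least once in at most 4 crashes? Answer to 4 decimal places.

By inclusion–exclusion over which error codes are missing,
P(all seen) = Σ_{j=0}^{3} (-1)^j C(3,j)((3-j)/3)^4
= 1.00000 - 0.59259 + 0.03704 - 0.00000
= 0.44444.

0.4444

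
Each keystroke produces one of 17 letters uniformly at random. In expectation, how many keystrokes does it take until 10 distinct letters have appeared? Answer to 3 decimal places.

Going from k to k+1 distinct takes a geometric number of keystrokes with mean 17/(17-k).
Sum over k = 0,...,9: E = 17/17 + 17/16 + 17/15 + ... + 17/9 + 17/8 = 14.3938.

14.394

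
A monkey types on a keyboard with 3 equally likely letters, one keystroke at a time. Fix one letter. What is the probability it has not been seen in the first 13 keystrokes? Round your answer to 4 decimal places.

0.0051

Each keystroke misses the fixed letter with probability (3-1)/3 = 2/3, independently.
P(still missing after 13) = (2/3)^13 = 0.00514.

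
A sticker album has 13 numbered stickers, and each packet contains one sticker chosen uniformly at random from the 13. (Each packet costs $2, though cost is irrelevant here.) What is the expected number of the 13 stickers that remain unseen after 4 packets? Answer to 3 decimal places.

9.438

For each sticker, P(unseen after 4) = (12/13)^4 = 0.7260.
By linearity of expectation, E[unseen] = 13·(12/13)^4 = 9.4383.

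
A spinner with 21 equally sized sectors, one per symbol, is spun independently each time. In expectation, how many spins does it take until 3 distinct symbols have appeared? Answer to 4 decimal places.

With k distinct symbols already seen, the next new one arrives after an expected 21/(21-k) spins.
Sum over k = 0,...,2: E = 21/21 + 21/20 + 21/19 = 3.15526.

3.1553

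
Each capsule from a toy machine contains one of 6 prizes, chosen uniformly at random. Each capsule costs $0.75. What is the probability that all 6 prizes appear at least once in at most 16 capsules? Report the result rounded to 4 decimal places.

Let A_i be the event that prize i is missing after 16 capsules. By inclusion–exclusion on the A_i,
P(all seen) = Σ_{j=0}^{6} (-1)^j C(6,j)((6-j)/6)^16
= 1.00000 - 0.32453 + 0.02284 - 0.00031 + 0.00000 - 0.00000 + 0.00000
= 0.69800.

0.6980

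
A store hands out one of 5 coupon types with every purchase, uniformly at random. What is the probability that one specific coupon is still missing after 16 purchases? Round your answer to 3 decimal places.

On each purchase the fixed coupon fails to appear with probability 4/5.
P(still missing after 16) = (4/5)^16 = 0.0281.

0.028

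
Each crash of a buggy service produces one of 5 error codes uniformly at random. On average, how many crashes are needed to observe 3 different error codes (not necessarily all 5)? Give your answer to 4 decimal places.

With k distinct error codes already seen, the next new one arrives after an expected 5/(5-k) crashes.
Sum over k = 0,...,2: E = 5/5 + 5/4 + 5/3 = 3.91667.

3.9167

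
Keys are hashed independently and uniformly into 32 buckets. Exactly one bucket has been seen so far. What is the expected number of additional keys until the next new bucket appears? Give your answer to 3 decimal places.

1.032

Each key yields a new bucket with probability (32-1)/32 = 31/32, so the wait is geometric with mean 32/31.
E = 32/31 = 1.0323.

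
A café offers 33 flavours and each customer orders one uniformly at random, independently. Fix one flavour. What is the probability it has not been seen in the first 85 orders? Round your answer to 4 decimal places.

0.0731

On each order the fixed flavour fails to appear with probability 32/33.
P(still missing after 85) = (32/33)^85 = 0.07312.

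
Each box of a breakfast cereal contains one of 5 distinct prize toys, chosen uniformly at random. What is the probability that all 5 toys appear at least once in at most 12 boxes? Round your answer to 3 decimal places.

By inclusion–exclusion over which toys are missing,
P(all seen) = Σ_{j=0}^{5} (-1)^j C(5,j)((5-j)/5)^12
= 1.0000 - 0.3436 + 0.0218 - 0.0002 + 0.0000 - 0.0000
= 0.6780.

0.678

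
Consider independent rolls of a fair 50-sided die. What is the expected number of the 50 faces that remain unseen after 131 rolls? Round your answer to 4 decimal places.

3.5448

For each face, P(unseen after 131) = (49/50)^131 = 0.07090.
By linearity of expectation, E[unseen] = 50·(49/50)^131 = 3.54475.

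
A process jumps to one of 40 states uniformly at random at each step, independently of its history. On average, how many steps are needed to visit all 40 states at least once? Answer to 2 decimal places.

After k distinct states have appeared, the next step gives a new one with probability (40-k)/40, so the expected wait for the (k+1)-th is 40/(40-k).
E[T] = 40/40 + 40/39 + 40/38 + ... + 40/2 + 40/1 = 40·H_{40}.
H_{40} = 4.279, so E[T] = 171.142.

171.14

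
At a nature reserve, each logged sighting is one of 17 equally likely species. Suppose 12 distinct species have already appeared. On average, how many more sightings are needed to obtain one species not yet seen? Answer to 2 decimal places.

3.40

Each sighting yields a new species with probability (17-12)/17 = 5/17, so the wait is geometric with mean 17/5.
E = 17/5 = 3.400.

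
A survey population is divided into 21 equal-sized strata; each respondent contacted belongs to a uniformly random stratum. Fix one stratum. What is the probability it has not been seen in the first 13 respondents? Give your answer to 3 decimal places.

0.530

On each respondent the fixed stratum fails to appear with probability 20/21.
P(still missing after 13) = (20/21)^13 = 0.5303.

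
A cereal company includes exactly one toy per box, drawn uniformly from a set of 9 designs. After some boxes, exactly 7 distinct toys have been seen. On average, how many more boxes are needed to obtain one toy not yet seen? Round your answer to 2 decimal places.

The number of boxes until the next new toy is geometric with success probability 2/9, so its mean is 9/2.
E = 9/2 = 4.500.

4.50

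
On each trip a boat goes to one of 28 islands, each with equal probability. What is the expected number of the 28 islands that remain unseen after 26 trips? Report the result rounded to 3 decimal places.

For each island, P(unseen after 26) = (27/28)^26 = 0.3885.
By linearity of expectation, E[unseen] = 28·(27/28)^26 = 10.8769.

10.877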